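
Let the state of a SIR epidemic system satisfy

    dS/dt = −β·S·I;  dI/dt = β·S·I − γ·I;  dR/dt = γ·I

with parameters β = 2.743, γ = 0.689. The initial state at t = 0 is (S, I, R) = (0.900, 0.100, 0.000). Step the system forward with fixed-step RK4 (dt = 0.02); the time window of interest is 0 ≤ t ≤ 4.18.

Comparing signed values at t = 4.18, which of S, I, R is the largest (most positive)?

t=0.000: state=(0.900, 0.100, 0.000)
step 1 (dt=0.02): k1=(-0.247, 0.178, 0.069), k2=(-0.251, 0.180, 0.070), k3=(-0.251, 0.180, 0.070), k4=(-0.254, 0.183, 0.071); state += dt/6·(k1+2k2+2k3+k4)
t=0.020: state=(0.895, 0.104, 0.001)
t=0.040: state=(0.890, 0.107, 0.003)
t=0.060: state=(0.885, 0.111, 0.004)
continuing one RK4 step at a time; state shown every 10 steps (Δt=0.2):
t=0.200: state=(0.843, 0.141, 0.016)
t=0.400: state=(0.770, 0.191, 0.039)
t=0.600: state=(0.683, 0.248, 0.069)
t=0.800: state=(0.587, 0.306, 0.108)
t=1.000: state=(0.489, 0.358, 0.153)
t=1.200: state=(0.397, 0.397, 0.206)
t=1.400: state=(0.317, 0.421, 0.262)
t=1.600: state=(0.251, 0.428, 0.321)
t=1.800: state=(0.199, 0.422, 0.380)
t=2.000: state=(0.158, 0.405, 0.437)
t=2.200: state=(0.127, 0.382, 0.491)
t=2.400: state=(0.104, 0.354, 0.542)
t=2.600: state=(0.086, 0.325, 0.588)
t=2.800: state=(0.073, 0.296, 0.631)
t=3.000: state=(0.062, 0.267, 0.670)
t=3.200: state=(0.054, 0.241, 0.705)
t=3.400: state=(0.048, 0.216, 0.736)
t=3.600: state=(0.043, 0.193, 0.765)
t=3.800: state=(0.039, 0.172, 0.790)
t=4.000: state=(0.036, 0.153, 0.812)
t=4.180: state=(0.033, 0.137, 0.830)
compare at T: S=0.033, I=0.137, R=0.830

largest component: R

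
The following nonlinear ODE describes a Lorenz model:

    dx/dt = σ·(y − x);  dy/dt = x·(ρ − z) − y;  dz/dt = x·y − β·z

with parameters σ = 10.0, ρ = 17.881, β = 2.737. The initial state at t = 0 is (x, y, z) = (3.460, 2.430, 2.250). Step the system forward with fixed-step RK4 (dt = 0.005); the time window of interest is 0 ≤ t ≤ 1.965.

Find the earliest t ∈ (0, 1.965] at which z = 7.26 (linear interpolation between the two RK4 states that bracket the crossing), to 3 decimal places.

t=0.000: state=(3.460, 2.430, 2.250)
step 1 (dt=0.005): k1=(-10.300, 51.653, 2.250), k2=(-8.751, 51.102, 2.615), k3=(-8.804, 51.161, 2.618), k4=(-7.302, 50.665, 2.981); state += dt/6·(k1+2k2+2k3+k4)
t=0.005: state=(3.416, 2.686, 2.263)
t=0.010: state=(3.387, 2.937, 2.280)
t=0.015: state=(3.371, 3.185, 2.300)
continuing one RK4 step at a time; state shown every 20 steps (Δt=0.1):
t=0.100: state=(4.665, 7.621, 3.429)
t=0.175: state=(7.684, 12.669, 7.080)
next step: t=0.180: state=(7.936, 13.018, 7.482) — z has crossed 7.26
linear interpolation between t=0.175 (7.08015) and t=0.180 (7.48210) → t≈0.177

t = 0.177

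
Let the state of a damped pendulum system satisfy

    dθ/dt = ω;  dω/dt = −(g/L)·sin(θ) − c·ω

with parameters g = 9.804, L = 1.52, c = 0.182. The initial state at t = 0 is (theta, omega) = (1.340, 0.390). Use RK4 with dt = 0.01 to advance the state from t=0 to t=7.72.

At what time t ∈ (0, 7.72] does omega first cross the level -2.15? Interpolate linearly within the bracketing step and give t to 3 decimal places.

t=0.000: state=(1.340, 0.390)
step 1 (dt=0.01): k1=(0.390, -6.350), k2=(0.358, -6.347), k3=(0.358, -6.347), k4=(0.327, -6.344); state += dt/6·(k1+2k2+2k3+k4)
t=0.010: state=(1.344, 0.327)
t=0.020: state=(1.347, 0.263)
t=0.030: state=(1.349, 0.200)
continuing one RK4 step at a time; state shown every 25 steps (Δt=0.25):
t=0.250: state=(1.242, -1.155)
t=0.430: state=(0.943, -2.135)
next step: t=0.440: state=(0.922, -2.183) — omega has crossed -2.15
linear interpolation between t=0.430 (-2.13501) and t=0.440 (-2.18288) → t≈0.433

t = 0.433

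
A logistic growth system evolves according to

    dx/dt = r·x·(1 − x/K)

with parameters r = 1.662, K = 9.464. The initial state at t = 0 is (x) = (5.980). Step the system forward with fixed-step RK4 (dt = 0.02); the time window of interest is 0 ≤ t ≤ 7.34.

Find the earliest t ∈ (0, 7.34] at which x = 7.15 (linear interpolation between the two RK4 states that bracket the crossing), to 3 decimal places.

t=0.000: state=(5.980)
step 1 (dt=0.02): k1=(3.659), k2=(3.643), k3=(3.643), k4=(3.626); state += dt/6·(k1+2k2+2k3+k4)
t=0.020: state=(6.053)
t=0.040: state=(6.125)
t=0.060: state=(6.197)
t=0.340: state=(7.110)
next step: t=0.360: state=(7.168) — x has crossed 7.15
linear interpolation between t=0.340 (7.10988) and t=0.360 (7.16818) → t≈0.354

t = 0.354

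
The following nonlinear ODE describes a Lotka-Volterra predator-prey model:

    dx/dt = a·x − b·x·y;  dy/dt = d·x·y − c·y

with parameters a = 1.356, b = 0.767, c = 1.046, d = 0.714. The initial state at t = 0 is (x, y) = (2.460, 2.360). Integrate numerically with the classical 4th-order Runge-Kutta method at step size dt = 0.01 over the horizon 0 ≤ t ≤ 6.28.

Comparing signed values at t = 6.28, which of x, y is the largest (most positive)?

largest component: y

t=0.000: state=(2.460, 2.360)
step 1 (dt=0.01): k1=(-1.117, 1.677), k2=(-1.130, 1.673), k3=(-1.130, 1.673), k4=(-1.143, 1.669); state += dt/6·(k1+2k2+2k3+k4)
t=0.010: state=(2.449, 2.377)
t=0.020: state=(2.437, 2.393)
t=0.030: state=(2.425, 2.410)
continuing one RK4 step at a time; state shown every 25 steps (Δt=0.25):
t=0.250: state=(2.114, 2.738)
t=0.500: state=(1.712, 2.966)
t=0.750: state=(1.353, 2.999)
t=1.000: state=(1.080, 2.864)
t=1.250: state=(0.894, 2.627)
t=1.500: state=(0.779, 2.346)
t=1.750: state=(0.716, 2.063)
t=2.000: state=(0.695, 1.800)
t=2.250: state=(0.706, 1.570)
t=2.500: state=(0.748, 1.375)
t=2.750: state=(0.819, 1.217)
t=3.000: state=(0.921, 1.094)
t=3.250: state=(1.058, 1.005)
t=3.500: state=(1.232, 0.948)
t=3.750: state=(1.446, 0.927)
t=4.000: state=(1.697, 0.944)
t=4.250: state=(1.977, 1.009)
t=4.500: state=(2.262, 1.134)
t=4.750: state=(2.509, 1.338)
t=5.000: state=(2.652, 1.636)
t=5.250: state=(2.624, 2.022)
t=5.500: state=(2.400, 2.445)
t=5.750: state=(2.033, 2.799)
t=6.000: state=(1.633, 2.988)
t=6.250: state=(1.289, 2.983)
t=6.280: state=(1.254, 2.970)
compare at T: x=1.254, y=2.970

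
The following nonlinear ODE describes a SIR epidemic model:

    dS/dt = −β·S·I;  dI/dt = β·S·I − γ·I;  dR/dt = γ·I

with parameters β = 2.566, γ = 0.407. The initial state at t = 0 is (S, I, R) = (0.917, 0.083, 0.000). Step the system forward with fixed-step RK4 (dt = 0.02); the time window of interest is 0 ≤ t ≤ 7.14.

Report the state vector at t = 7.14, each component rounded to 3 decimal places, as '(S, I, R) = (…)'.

t=0.000: state=(0.917, 0.083, 0.000)
step 1 (dt=0.02): k1=(-0.195, 0.162, 0.034), k2=(-0.199, 0.164, 0.034), k3=(-0.199, 0.164, 0.034), k4=(-0.202, 0.167, 0.035); state += dt/6·(k1+2k2+2k3+k4)
t=0.020: state=(0.913, 0.086, 0.001)
t=0.040: state=(0.909, 0.090, 0.001)
t=0.060: state=(0.905, 0.093, 0.002)
continuing one RK4 step at a time; state shown every 25 steps (Δt=0.5):
t=0.500: state=(0.770, 0.202, 0.028)
t=1.000: state=(0.531, 0.382, 0.087)
t=1.500: state=(0.293, 0.526, 0.181)
t=2.000: state=(0.144, 0.562, 0.293)
t=2.500: state=(0.072, 0.524, 0.405)
t=3.000: state=(0.038, 0.457, 0.505)
t=3.500: state=(0.022, 0.387, 0.590)
t=4.000: state=(0.014, 0.323, 0.663)
t=4.500: state=(0.010, 0.268, 0.723)
t=5.000: state=(0.007, 0.221, 0.772)
t=5.500: state=(0.005, 0.182, 0.813)
t=6.000: state=(0.004, 0.149, 0.847)
t=6.500: state=(0.004, 0.122, 0.874)
t=7.000: state=(0.003, 0.100, 0.897)
t=7.140: state=(0.003, 0.095, 0.902)

(S, I, R) = (0.003, 0.095, 0.902)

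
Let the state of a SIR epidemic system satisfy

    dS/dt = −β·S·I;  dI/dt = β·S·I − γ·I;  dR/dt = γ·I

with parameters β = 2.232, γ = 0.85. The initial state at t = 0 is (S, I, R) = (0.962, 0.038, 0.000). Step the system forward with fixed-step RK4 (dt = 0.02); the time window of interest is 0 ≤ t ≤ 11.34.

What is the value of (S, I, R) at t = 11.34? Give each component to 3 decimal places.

(S, I, R) = (0.088, 0.002, 0.910)

t=0.000: state=(0.962, 0.038, 0.000)
step 1 (dt=0.02): k1=(-0.082, 0.049, 0.032), k2=(-0.083, 0.050, 0.033), k3=(-0.083, 0.050, 0.033), k4=(-0.084, 0.050, 0.033); state += dt/6·(k1+2k2+2k3+k4)
t=0.020: state=(0.960, 0.039, 0.001)
t=0.040: state=(0.959, 0.040, 0.001)
t=0.060: state=(0.957, 0.041, 0.002)
continuing one RK4 step at a time; state shown every 25 steps (Δt=0.5):
t=0.500: state=(0.907, 0.071, 0.022)
t=1.000: state=(0.816, 0.121, 0.063)
t=1.500: state=(0.688, 0.184, 0.127)
t=2.000: state=(0.543, 0.239, 0.218)
t=2.500: state=(0.408, 0.265, 0.327)
t=3.000: state=(0.304, 0.257, 0.439)
t=3.500: state=(0.232, 0.226, 0.542)
t=4.000: state=(0.184, 0.186, 0.630)
t=4.500: state=(0.153, 0.147, 0.700)
t=5.000: state=(0.132, 0.112, 0.755)
t=5.500: state=(0.119, 0.084, 0.797)
t=6.000: state=(0.109, 0.063, 0.828)
t=6.500: state=(0.103, 0.046, 0.851)
t=7.000: state=(0.099, 0.034, 0.868)
t=7.500: state=(0.095, 0.025, 0.880)
t=8.000: state=(0.093, 0.018, 0.889)
t=8.500: state=(0.092, 0.013, 0.895)
t=9.000: state=(0.091, 0.009, 0.900)
t=9.500: state=(0.090, 0.007, 0.904)
t=10.000: state=(0.089, 0.005, 0.906)
t=10.500: state=(0.089, 0.004, 0.908)
t=11.000: state=(0.088, 0.003, 0.909)
t=11.340: state=(0.088, 0.002, 0.910)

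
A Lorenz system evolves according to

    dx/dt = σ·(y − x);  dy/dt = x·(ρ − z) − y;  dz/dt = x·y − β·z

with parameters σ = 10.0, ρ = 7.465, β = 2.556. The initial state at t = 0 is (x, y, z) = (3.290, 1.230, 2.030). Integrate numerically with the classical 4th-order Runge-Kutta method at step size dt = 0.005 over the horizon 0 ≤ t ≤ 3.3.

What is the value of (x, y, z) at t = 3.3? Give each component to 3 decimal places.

(x, y, z) = (4.137, 3.981, 6.868)

t=0.000: state=(3.290, 1.230, 2.030)
step 1 (dt=0.005): k1=(-20.600, 16.651, -1.142), k2=(-19.669, 16.339, -1.063), k3=(-19.700, 16.352, -1.063), k4=(-18.797, 16.051, -0.989); state += dt/6·(k1+2k2+2k3+k4)
t=0.005: state=(3.192, 1.312, 2.025)
t=0.010: state=(3.102, 1.391, 2.020)
t=0.015: state=(3.020, 1.467, 2.016)
continuing one RK4 step at a time; state shown every 40 steps (Δt=0.2):
t=0.200: state=(2.913, 3.624, 2.300)
t=0.400: state=(4.852, 5.895, 4.433)
t=0.600: state=(5.992, 5.835, 8.167)
t=0.800: state=(4.486, 3.480, 8.717)
t=1.000: state=(2.999, 2.591, 6.844)
t=1.200: state=(2.756, 2.875, 5.272)
t=1.400: state=(3.330, 3.757, 4.736)
t=1.600: state=(4.295, 4.767, 5.460)
t=1.800: state=(4.892, 4.946, 6.926)
t=2.000: state=(4.506, 4.138, 7.540)
t=2.200: state=(3.790, 3.512, 6.935)
t=2.400: state=(3.511, 3.509, 6.108)
t=2.600: state=(3.722, 3.911, 5.751)
t=2.800: state=(4.151, 4.356, 6.031)
t=3.000: state=(4.411, 4.446, 6.624)
t=3.200: state=(4.287, 4.151, 6.920)
t=3.300: state=(4.137, 3.981, 6.868)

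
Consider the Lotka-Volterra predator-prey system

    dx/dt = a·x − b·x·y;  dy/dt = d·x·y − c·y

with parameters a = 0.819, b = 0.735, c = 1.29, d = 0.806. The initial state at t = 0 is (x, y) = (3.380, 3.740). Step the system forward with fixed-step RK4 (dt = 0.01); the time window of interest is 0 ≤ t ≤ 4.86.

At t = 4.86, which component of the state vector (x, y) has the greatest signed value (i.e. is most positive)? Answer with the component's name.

largest component: x

t=0.000: state=(3.380, 3.740)
step 1 (dt=0.01): k1=(-6.523, 5.364), k2=(-6.526, 5.304), k3=(-6.525, 5.303), k4=(-6.526, 5.241); state += dt/6·(k1+2k2+2k3+k4)
t=0.010: state=(3.315, 3.793)
t=0.020: state=(3.250, 3.845)
t=0.030: state=(3.184, 3.895)
continuing one RK4 step at a time; state shown every 20 steps (Δt=0.2):
t=0.200: state=(2.155, 4.499)
t=0.400: state=(1.294, 4.564)
t=0.600: state=(0.800, 4.158)
t=0.800: state=(0.533, 3.569)
t=1.000: state=(0.389, 2.967)
t=1.200: state=(0.309, 2.423)
t=1.400: state=(0.264, 1.960)
t=1.600: state=(0.240, 1.576)
t=1.800: state=(0.229, 1.265)
t=2.000: state=(0.229, 1.014)
t=2.200: state=(0.236, 0.813)
t=2.400: state=(0.249, 0.653)
t=2.600: state=(0.269, 0.526)
t=2.800: state=(0.296, 0.425)
t=3.000: state=(0.330, 0.346)
t=3.200: state=(0.371, 0.282)
t=3.400: state=(0.421, 0.233)
t=3.600: state=(0.480, 0.193)
t=3.800: state=(0.551, 0.162)
t=4.000: state=(0.635, 0.138)
t=4.200: state=(0.734, 0.119)
t=4.400: state=(0.851, 0.104)
t=4.600: state=(0.988, 0.093)
t=4.800: state=(1.149, 0.086)
t=4.860: state=(1.202, 0.084)
compare at T: x=1.202, y=0.084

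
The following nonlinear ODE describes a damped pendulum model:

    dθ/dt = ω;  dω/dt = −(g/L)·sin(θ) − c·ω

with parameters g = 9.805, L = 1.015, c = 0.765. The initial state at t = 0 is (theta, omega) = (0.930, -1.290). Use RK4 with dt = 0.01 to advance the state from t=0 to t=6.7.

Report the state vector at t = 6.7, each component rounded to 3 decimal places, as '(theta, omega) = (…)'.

(theta, omega) = (-0.025, -0.205)

t=0.000: state=(0.930, -1.290)
step 1 (dt=0.01): k1=(-1.290, -6.757), k2=(-1.324, -6.694), k3=(-1.323, -6.693), k4=(-1.357, -6.629); state += dt/6·(k1+2k2+2k3+k4)
t=0.010: state=(0.917, -1.357)
t=0.020: state=(0.903, -1.423)
t=0.030: state=(0.888, -1.487)
continuing one RK4 step at a time; state shown every 25 steps (Δt=0.25):
t=0.250: state=(0.437, -2.467)
t=0.500: state=(-0.187, -2.276)
t=0.750: state=(-0.606, -0.969)
t=1.000: state=(-0.654, 0.553)
t=1.250: state=(-0.373, 1.565)
t=1.500: state=(0.048, 1.634)
t=1.750: state=(0.371, 0.848)
t=2.000: state=(0.448, -0.223)
t=2.250: state=(0.285, -0.999)
t=2.500: state=(0.003, -1.136)
t=2.750: state=(-0.231, -0.659)
t=3.000: state=(-0.305, 0.072)
t=3.250: state=(-0.209, 0.640)
t=3.500: state=(-0.021, 0.780)
t=3.750: state=(0.145, 0.490)
t=4.000: state=(0.206, -0.004)
t=4.250: state=(0.150, -0.410)
t=4.500: state=(0.026, -0.533)
t=4.750: state=(-0.091, -0.356)
t=5.000: state=(-0.139, -0.025)
t=5.250: state=(-0.107, 0.261)
t=5.500: state=(-0.025, 0.362)
t=5.750: state=(0.056, 0.256)
t=6.000: state=(0.094, 0.035)
t=6.250: state=(0.076, -0.166)
t=6.500: state=(0.021, -0.245)
t=6.700: state=(-0.025, -0.205)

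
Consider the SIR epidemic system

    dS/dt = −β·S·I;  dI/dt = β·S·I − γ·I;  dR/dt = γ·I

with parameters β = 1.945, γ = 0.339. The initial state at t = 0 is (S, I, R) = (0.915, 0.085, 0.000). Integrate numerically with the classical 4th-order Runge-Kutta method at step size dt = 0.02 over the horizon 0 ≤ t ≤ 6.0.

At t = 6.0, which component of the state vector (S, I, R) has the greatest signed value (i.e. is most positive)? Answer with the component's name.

t=0.000: state=(0.915, 0.085, 0.000)
step 1 (dt=0.02): k1=(-0.151, 0.122, 0.029), k2=(-0.153, 0.124, 0.029), k3=(-0.153, 0.124, 0.029), k4=(-0.155, 0.126, 0.030); state += dt/6·(k1+2k2+2k3+k4)
t=0.020: state=(0.912, 0.087, 0.001)
t=0.040: state=(0.909, 0.090, 0.001)
t=0.060: state=(0.906, 0.093, 0.002)
continuing one RK4 step at a time; state shown every 10 steps (Δt=0.2):
t=0.200: state=(0.881, 0.113, 0.007)
t=0.400: state=(0.837, 0.147, 0.015)
t=0.600: state=(0.785, 0.188, 0.027)
t=0.800: state=(0.723, 0.236, 0.041)
t=1.000: state=(0.653, 0.288, 0.059)
t=1.200: state=(0.577, 0.342, 0.080)
t=1.400: state=(0.500, 0.395, 0.105)
t=1.600: state=(0.425, 0.441, 0.134)
t=1.800: state=(0.355, 0.480, 0.165)
t=2.000: state=(0.293, 0.509, 0.199)
t=2.200: state=(0.239, 0.527, 0.234)
t=2.400: state=(0.195, 0.536, 0.270)
t=2.600: state=(0.158, 0.536, 0.306)
t=2.800: state=(0.128, 0.529, 0.342)
t=3.000: state=(0.105, 0.517, 0.378)
t=3.200: state=(0.086, 0.502, 0.412)
t=3.400: state=(0.071, 0.483, 0.446)
t=3.600: state=(0.059, 0.463, 0.478)
t=3.800: state=(0.049, 0.442, 0.509)
t=4.000: state=(0.042, 0.420, 0.538)
t=4.200: state=(0.036, 0.399, 0.566)
t=4.400: state=(0.031, 0.377, 0.592)
t=4.600: state=(0.027, 0.357, 0.617)
t=4.800: state=(0.023, 0.337, 0.640)
t=5.000: state=(0.020, 0.317, 0.662)
t=5.200: state=(0.018, 0.299, 0.683)
t=5.400: state=(0.016, 0.281, 0.703)
t=5.600: state=(0.015, 0.264, 0.721)
t=5.800: state=(0.013, 0.248, 0.739)
t=6.000: state=(0.012, 0.233, 0.755)
compare at T: S=0.012, I=0.233, R=0.755

largest component: R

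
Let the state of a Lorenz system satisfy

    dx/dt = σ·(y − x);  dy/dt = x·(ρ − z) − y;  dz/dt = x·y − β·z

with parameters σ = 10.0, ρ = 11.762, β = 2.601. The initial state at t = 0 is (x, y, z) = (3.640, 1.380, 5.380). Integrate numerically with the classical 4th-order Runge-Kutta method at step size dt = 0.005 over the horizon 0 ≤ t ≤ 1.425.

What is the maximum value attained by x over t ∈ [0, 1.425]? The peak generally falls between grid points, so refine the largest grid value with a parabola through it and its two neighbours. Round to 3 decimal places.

max x = 8.214

t=0.000: state=(3.640, 1.380, 5.380)
step 1 (dt=0.005): k1=(-22.600, 21.850, -8.970), k2=(-21.489, 21.516, -8.794), k3=(-21.525, 21.533, -8.794), k4=(-20.447, 21.211, -8.624); state += dt/6·(k1+2k2+2k3+k4)
t=0.005: state=(3.532, 1.488, 5.336)
t=0.010: state=(3.435, 1.592, 5.294)
t=0.015: state=(3.348, 1.694, 5.253)
continuing one RK4 step at a time; state shown every 10 steps (Δt=0.05):
t=0.050: state=(2.964, 2.349, 5.008)
t=0.100: state=(2.906, 3.207, 4.776)
t=0.150: state=(3.210, 4.092, 4.714)
t=0.200: state=(3.762, 5.074, 4.888)
t=0.250: state=(4.507, 6.163, 5.384)
t=0.300: state=(5.401, 7.296, 6.297)
t=0.350: state=(6.371, 8.313, 7.699)
t=0.400: state=(7.289, 8.956, 9.552)
t=0.450: state=(7.968, 8.949, 11.627)
t=0.500: state=(8.213, 8.176, 13.495)
t=0.550: state=(7.923, 6.824, 14.709)
t=0.600: state=(7.166, 5.311, 15.065)
t=0.650: state=(6.150, 4.024, 14.677)
t=0.700: state=(5.111, 3.136, 13.821)
t=0.750: state=(4.215, 2.632, 12.757)
t=0.800: state=(3.539, 2.419, 11.654)
t=0.850: state=(3.090, 2.403, 10.602)
t=0.900: state=(2.841, 2.522, 9.648)
t=0.950: state=(2.760, 2.744, 8.815)
t=1.000: state=(2.818, 3.059, 8.118)
t=1.050: state=(2.996, 3.466, 7.571)
t=1.100: state=(3.285, 3.969, 7.194)
t=1.150: state=(3.679, 4.569, 7.014)
t=1.200: state=(4.173, 5.253, 7.063)
t=1.250: state=(4.753, 5.988, 7.381)
t=1.300: state=(5.395, 6.708, 7.997)
t=1.350: state=(6.045, 7.307, 8.911)
t=1.400: state=(6.626, 7.656, 10.062)
t=1.425: state=(6.861, 7.698, 10.684)
largest grid value and its neighbours: x(0.495)=8.21256, x(0.500)=8.21343, x(0.505)=8.20879
parabola through these three points peaks at t≈0.498 with x≈8.21375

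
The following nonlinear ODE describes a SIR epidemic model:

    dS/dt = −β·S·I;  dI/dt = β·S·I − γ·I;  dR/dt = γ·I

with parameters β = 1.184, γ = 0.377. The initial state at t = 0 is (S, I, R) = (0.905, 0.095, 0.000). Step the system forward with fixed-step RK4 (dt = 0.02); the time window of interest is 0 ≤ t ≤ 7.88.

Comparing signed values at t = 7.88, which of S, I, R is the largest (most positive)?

largest component: R

t=0.000: state=(0.905, 0.095, 0.000)
step 1 (dt=0.02): k1=(-0.102, 0.066, 0.036), k2=(-0.102, 0.066, 0.036), k3=(-0.102, 0.066, 0.036), k4=(-0.103, 0.067, 0.036); state += dt/6·(k1+2k2+2k3+k4)
t=0.020: state=(0.903, 0.096, 0.001)
t=0.040: state=(0.901, 0.098, 0.001)
t=0.060: state=(0.899, 0.099, 0.002)
continuing one RK4 step at a time; state shown every 25 steps (Δt=0.5):
t=0.500: state=(0.846, 0.132, 0.021)
t=1.000: state=(0.773, 0.177, 0.050)
t=1.500: state=(0.686, 0.226, 0.088)
t=2.000: state=(0.592, 0.273, 0.135)
t=2.500: state=(0.497, 0.312, 0.191)
t=3.000: state=(0.410, 0.338, 0.252)
t=3.500: state=(0.334, 0.349, 0.317)
t=4.000: state=(0.272, 0.345, 0.383)
t=4.500: state=(0.223, 0.331, 0.447)
t=5.000: state=(0.184, 0.309, 0.507)
t=5.500: state=(0.155, 0.283, 0.563)
t=6.000: state=(0.132, 0.255, 0.613)
t=6.500: state=(0.114, 0.227, 0.659)
t=7.000: state=(0.101, 0.200, 0.699)
t=7.500: state=(0.090, 0.175, 0.734)
t=7.880: state=(0.084, 0.158, 0.758)
compare at T: S=0.084, I=0.158, R=0.758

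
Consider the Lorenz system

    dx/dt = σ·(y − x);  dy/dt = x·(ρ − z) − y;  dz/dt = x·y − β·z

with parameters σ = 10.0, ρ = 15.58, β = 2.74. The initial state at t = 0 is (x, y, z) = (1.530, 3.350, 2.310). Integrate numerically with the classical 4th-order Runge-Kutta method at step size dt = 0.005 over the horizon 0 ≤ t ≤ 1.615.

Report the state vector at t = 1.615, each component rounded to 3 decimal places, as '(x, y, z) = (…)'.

(x, y, z) = (11.413, 9.764, 21.986)

t=0.000: state=(1.530, 3.350, 2.310)
step 1 (dt=0.005): k1=(18.200, 16.953, -1.204), k2=(18.169, 17.519, -0.976), k3=(18.184, 17.516, -0.976), k4=(18.167, 18.080, -0.744); state += dt/6·(k1+2k2+2k3+k4)
t=0.005: state=(1.621, 3.438, 2.305)
t=0.010: state=(1.712, 3.531, 2.303)
t=0.015: state=(1.803, 3.630, 2.303)
continuing one RK4 step at a time; state shown every 20 steps (Δt=0.1):
t=0.100: state=(3.600, 6.169, 2.832)
t=0.200: state=(6.963, 11.110, 6.215)
t=0.300: state=(11.081, 14.197, 15.513)
t=0.400: state=(11.027, 7.523, 23.421)
t=0.500: state=(6.035, 0.929, 20.678)
t=0.600: state=(2.222, -0.242, 15.773)
t=0.700: state=(0.730, -0.033, 11.973)
t=0.800: state=(0.335, 0.195, 9.107)
t=0.900: state=(0.321, 0.402, 6.932)
t=1.000: state=(0.478, 0.717, 5.290)
t=1.100: state=(0.828, 1.313, 4.079)
t=1.200: state=(1.526, 2.491, 3.295)
t=1.300: state=(2.906, 4.795, 3.207)
t=1.400: state=(5.505, 8.880, 4.969)
t=1.500: state=(9.419, 13.392, 11.399)
t=1.600: state=(11.585, 10.951, 21.082)
t=1.615: state=(11.413, 9.764, 21.986)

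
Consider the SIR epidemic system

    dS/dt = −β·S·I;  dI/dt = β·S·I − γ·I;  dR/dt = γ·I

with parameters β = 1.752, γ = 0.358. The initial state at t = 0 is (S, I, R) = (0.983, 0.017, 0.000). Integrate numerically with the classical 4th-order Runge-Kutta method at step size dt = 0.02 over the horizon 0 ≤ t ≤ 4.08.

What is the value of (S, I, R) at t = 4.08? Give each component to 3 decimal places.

t=0.000: state=(0.983, 0.017, 0.000)
step 1 (dt=0.02): k1=(-0.029, 0.023, 0.006), k2=(-0.030, 0.023, 0.006), k3=(-0.030, 0.024, 0.006), k4=(-0.030, 0.024, 0.006); state += dt/6·(k1+2k2+2k3+k4)
t=0.020: state=(0.982, 0.017, 0.000)
t=0.040: state=(0.982, 0.018, 0.000)
t=0.060: state=(0.981, 0.018, 0.000)
continuing one RK4 step at a time; state shown every 10 steps (Δt=0.2):
t=0.200: state=(0.976, 0.022, 0.001)
t=0.400: state=(0.968, 0.029, 0.003)
t=0.600: state=(0.956, 0.038, 0.006)
t=0.800: state=(0.942, 0.049, 0.009)
t=1.000: state=(0.923, 0.064, 0.013)
t=1.200: state=(0.900, 0.082, 0.018)
t=1.400: state=(0.872, 0.104, 0.025)
t=1.600: state=(0.837, 0.130, 0.033)
t=1.800: state=(0.795, 0.162, 0.043)
t=2.000: state=(0.747, 0.197, 0.056)
t=2.200: state=(0.692, 0.236, 0.072)
t=2.400: state=(0.633, 0.277, 0.090)
t=2.600: state=(0.570, 0.319, 0.111)
t=2.800: state=(0.506, 0.358, 0.136)
t=3.000: state=(0.444, 0.394, 0.163)
t=3.200: state=(0.384, 0.424, 0.192)
t=3.400: state=(0.330, 0.447, 0.223)
t=3.600: state=(0.281, 0.463, 0.256)
t=3.800: state=(0.239, 0.472, 0.289)
t=4.000: state=(0.202, 0.475, 0.323)
t=4.080: state=(0.189, 0.474, 0.337)

(S, I, R) = (0.189, 0.474, 0.337)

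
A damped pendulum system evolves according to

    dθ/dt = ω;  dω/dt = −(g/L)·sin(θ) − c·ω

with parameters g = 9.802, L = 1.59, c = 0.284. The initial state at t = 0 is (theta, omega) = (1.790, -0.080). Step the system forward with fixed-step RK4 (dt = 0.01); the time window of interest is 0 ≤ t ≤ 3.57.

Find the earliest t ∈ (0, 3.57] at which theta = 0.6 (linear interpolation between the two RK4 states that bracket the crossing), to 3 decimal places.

t=0.000: state=(1.790, -0.080)
step 1 (dt=0.01): k1=(-0.080, -5.995), k2=(-0.110, -5.987), k3=(-0.110, -5.987), k4=(-0.140, -5.979); state += dt/6·(k1+2k2+2k3+k4)
t=0.010: state=(1.789, -0.140)
t=0.020: state=(1.787, -0.200)
t=0.030: state=(1.785, -0.259)
continuing one RK4 step at a time; state shown every 20 steps (Δt=0.2):
t=0.200: state=(1.656, -1.256)
t=0.400: state=(1.291, -2.374)
t=0.600: state=(0.722, -3.250)
t=0.630: state=(0.623, -3.337)
next step: t=0.640: state=(0.589, -3.363) — theta has crossed 0.6
linear interpolation between t=0.630 (0.62280) and t=0.640 (0.58930) → t≈0.637

t = 0.637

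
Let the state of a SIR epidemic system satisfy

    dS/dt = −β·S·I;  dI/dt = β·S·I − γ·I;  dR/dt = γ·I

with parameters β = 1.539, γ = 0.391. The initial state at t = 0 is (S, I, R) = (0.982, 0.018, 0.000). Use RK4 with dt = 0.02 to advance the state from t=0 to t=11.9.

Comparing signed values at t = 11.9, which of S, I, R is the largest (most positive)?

t=0.000: state=(0.982, 0.018, 0.000)
step 1 (dt=0.02): k1=(-0.027, 0.020, 0.007), k2=(-0.028, 0.020, 0.007), k3=(-0.028, 0.020, 0.007), k4=(-0.028, 0.021, 0.007); state += dt/6·(k1+2k2+2k3+k4)
t=0.020: state=(0.981, 0.018, 0.000)
t=0.040: state=(0.981, 0.019, 0.000)
t=0.060: state=(0.980, 0.019, 0.000)
continuing one RK4 step at a time; state shown every 25 steps (Δt=0.5):
t=0.500: state=(0.964, 0.031, 0.005)
t=1.000: state=(0.934, 0.054, 0.013)
t=1.500: state=(0.885, 0.089, 0.026)
t=2.000: state=(0.811, 0.140, 0.049)
t=2.500: state=(0.710, 0.208, 0.082)
t=3.000: state=(0.588, 0.282, 0.130)
t=3.500: state=(0.461, 0.347, 0.192)
t=4.000: state=(0.347, 0.389, 0.264)
t=4.500: state=(0.256, 0.402, 0.342)
t=5.000: state=(0.188, 0.392, 0.420)
t=5.500: state=(0.140, 0.365, 0.494)
t=6.000: state=(0.107, 0.330, 0.562)
t=6.500: state=(0.084, 0.292, 0.623)
t=7.000: state=(0.068, 0.255, 0.677)
t=7.500: state=(0.057, 0.220, 0.723)
t=8.000: state=(0.049, 0.188, 0.763)
t=8.500: state=(0.043, 0.160, 0.797)
t=9.000: state=(0.038, 0.136, 0.826)
t=9.500: state=(0.035, 0.115, 0.850)
t=10.000: state=(0.032, 0.097, 0.871)
t=10.500: state=(0.030, 0.082, 0.888)
t=11.000: state=(0.028, 0.069, 0.903)
t=11.500: state=(0.027, 0.058, 0.916)
t=11.900: state=(0.026, 0.050, 0.924)
compare at T: S=0.026, I=0.050, R=0.924

largest component: R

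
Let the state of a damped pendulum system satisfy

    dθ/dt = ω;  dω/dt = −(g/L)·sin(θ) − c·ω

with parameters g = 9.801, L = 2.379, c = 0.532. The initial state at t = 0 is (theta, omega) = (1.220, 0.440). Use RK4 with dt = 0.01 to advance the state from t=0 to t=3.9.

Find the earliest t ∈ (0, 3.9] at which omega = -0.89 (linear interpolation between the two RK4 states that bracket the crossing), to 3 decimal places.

t=0.000: state=(1.220, 0.440)
step 1 (dt=0.01): k1=(0.440, -4.103), k2=(0.419, -4.095), k3=(0.420, -4.095), k4=(0.399, -4.087); state += dt/6·(k1+2k2+2k3+k4)
t=0.010: state=(1.224, 0.399)
t=0.020: state=(1.228, 0.358)
t=0.030: state=(1.231, 0.318)
continuing one RK4 step at a time; state shown every 20 steps (Δt=0.2):
t=0.200: state=(1.228, -0.343)
t=0.350: state=(1.137, -0.868)
next step: t=0.360: state=(1.128, -0.900) — omega has crossed -0.89
linear interpolation between t=0.350 (-0.86755) and t=0.360 (-0.90015) → t≈0.357

t = 0.357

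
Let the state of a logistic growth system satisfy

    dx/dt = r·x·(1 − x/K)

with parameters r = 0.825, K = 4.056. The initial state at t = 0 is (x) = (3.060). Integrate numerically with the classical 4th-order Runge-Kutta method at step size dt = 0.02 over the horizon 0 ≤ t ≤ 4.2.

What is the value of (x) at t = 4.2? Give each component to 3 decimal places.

(x) = (4.015)

t=0.000: state=(3.060)
step 1 (dt=0.02): k1=(0.620), k2=(0.617), k3=(0.617), k4=(0.615); state += dt/6·(k1+2k2+2k3+k4)
t=0.020: state=(3.072)
t=0.040: state=(3.085)
t=0.060: state=(3.097)
continuing one RK4 step at a time; state shown every 10 steps (Δt=0.2):
t=0.200: state=(3.179)
t=0.400: state=(3.287)
t=0.600: state=(3.384)
t=0.800: state=(3.472)
t=1.000: state=(3.550)
t=1.200: state=(3.618)
t=1.400: state=(3.679)
t=1.600: state=(3.732)
t=1.800: state=(3.778)
t=2.000: state=(3.817)
t=2.200: state=(3.852)
t=2.400: state=(3.882)
t=2.600: state=(3.907)
t=2.800: state=(3.929)
t=3.000: state=(3.948)
t=3.200: state=(3.964)
t=3.400: state=(3.978)
t=3.600: state=(3.989)
t=3.800: state=(3.999)
t=4.000: state=(4.008)
t=4.200: state=(4.015)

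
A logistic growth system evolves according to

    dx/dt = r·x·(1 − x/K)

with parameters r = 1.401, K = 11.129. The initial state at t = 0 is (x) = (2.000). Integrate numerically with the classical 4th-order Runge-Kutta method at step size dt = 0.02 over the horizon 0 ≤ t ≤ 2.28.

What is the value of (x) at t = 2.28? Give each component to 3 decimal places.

t=0.000: state=(2.000)
step 1 (dt=0.02): k1=(2.298), k2=(2.319), k3=(2.319), k4=(2.340); state += dt/6·(k1+2k2+2k3+k4)
t=0.020: state=(2.046)
t=0.040: state=(2.094)
t=0.060: state=(2.142)
continuing one RK4 step at a time; state shown every 5 steps (Δt=0.1):
t=0.100: state=(2.240)
t=0.200: state=(2.501)
t=0.300: state=(2.784)
t=0.400: state=(3.086)
t=0.500: state=(3.408)
t=0.600: state=(3.748)
t=0.700: state=(4.104)
t=0.800: state=(4.473)
t=0.900: state=(4.852)
t=1.000: state=(5.238)
t=1.100: state=(5.628)
t=1.200: state=(6.017)
t=1.300: state=(6.401)
t=1.400: state=(6.778)
t=1.500: state=(7.143)
t=1.600: state=(7.494)
t=1.700: state=(7.828)
t=1.800: state=(8.144)
t=1.900: state=(8.440)
t=2.000: state=(8.715)
t=2.100: state=(8.969)
t=2.200: state=(9.203)
t=2.280: state=(9.375)

(x) = (9.375)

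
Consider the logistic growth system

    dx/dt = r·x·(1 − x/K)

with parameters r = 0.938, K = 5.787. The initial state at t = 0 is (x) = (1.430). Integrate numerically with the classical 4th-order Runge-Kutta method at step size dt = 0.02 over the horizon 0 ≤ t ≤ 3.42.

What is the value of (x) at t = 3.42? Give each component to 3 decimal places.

(x) = (5.152)

t=0.000: state=(1.430)
step 1 (dt=0.02): k1=(1.010), k2=(1.015), k3=(1.015), k4=(1.019); state += dt/6·(k1+2k2+2k3+k4)
t=0.020: state=(1.450)
t=0.040: state=(1.471)
t=0.060: state=(1.491)
continuing one RK4 step at a time; state shown every 10 steps (Δt=0.2):
t=0.200: state=(1.641)
t=0.400: state=(1.871)
t=0.600: state=(2.115)
t=0.800: state=(2.373)
t=1.000: state=(2.639)
t=1.200: state=(2.910)
t=1.400: state=(3.181)
t=1.600: state=(3.446)
t=1.800: state=(3.702)
t=2.000: state=(3.945)
t=2.200: state=(4.173)
t=2.400: state=(4.382)
t=2.600: state=(4.572)
t=2.800: state=(4.742)
t=3.000: state=(4.893)
t=3.200: state=(5.026)
t=3.400: state=(5.142)
t=3.420: state=(5.152)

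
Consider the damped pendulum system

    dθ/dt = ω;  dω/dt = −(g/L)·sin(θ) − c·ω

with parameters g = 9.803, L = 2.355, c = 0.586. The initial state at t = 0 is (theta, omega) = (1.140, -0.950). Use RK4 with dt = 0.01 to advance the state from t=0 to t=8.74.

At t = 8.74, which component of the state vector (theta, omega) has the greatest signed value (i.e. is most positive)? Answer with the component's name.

t=0.000: state=(1.140, -0.950)
step 1 (dt=0.01): k1=(-0.950, -3.226), k2=(-0.966, -3.208), k3=(-0.966, -3.208), k4=(-0.982, -3.190); state += dt/6·(k1+2k2+2k3+k4)
t=0.010: state=(1.130, -0.982)
t=0.020: state=(1.120, -1.014)
t=0.030: state=(1.110, -1.045)
continuing one RK4 step at a time; state shown every 50 steps (Δt=0.5):
t=0.500: state=(0.358, -1.934)
t=1.000: state=(-0.498, -1.231)
t=1.500: state=(-0.747, 0.227)
t=2.000: state=(-0.361, 1.157)
t=2.500: state=(0.214, 0.953)
t=3.000: state=(0.470, 0.032)
t=3.500: state=(0.283, -0.681)
t=4.000: state=(-0.086, -0.667)
t=4.500: state=(-0.291, -0.110)
t=5.000: state=(-0.206, 0.394)
t=5.500: state=(0.026, 0.449)
t=6.000: state=(0.178, 0.120)
t=6.500: state=(0.144, -0.224)
t=7.000: state=(0.001, -0.297)
t=7.500: state=(-0.107, -0.106)
t=8.000: state=(-0.099, 0.124)
t=8.500: state=(-0.011, 0.193)
t=8.740: state=(0.031, 0.157)
compare at T: theta=0.031, omega=0.157

largest component: omega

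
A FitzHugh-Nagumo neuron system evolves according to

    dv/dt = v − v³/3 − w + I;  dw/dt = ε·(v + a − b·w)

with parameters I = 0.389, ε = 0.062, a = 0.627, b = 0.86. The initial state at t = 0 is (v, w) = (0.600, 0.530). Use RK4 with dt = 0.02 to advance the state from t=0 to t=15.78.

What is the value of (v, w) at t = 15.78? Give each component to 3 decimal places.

t=0.000: state=(0.600, 0.530)
step 1 (dt=0.02): k1=(0.387, 0.048), k2=(0.389, 0.048), k3=(0.389, 0.048), k4=(0.391, 0.048); state += dt/6·(k1+2k2+2k3+k4)
t=0.020: state=(0.608, 0.531)
t=0.040: state=(0.616, 0.532)
t=0.060: state=(0.624, 0.533)
continuing one RK4 step at a time; state shown every 50 steps (Δt=1):
t=1.000: state=(1.053, 0.590)
t=2.000: state=(1.399, 0.673)
t=3.000: state=(1.491, 0.764)
t=4.000: state=(1.467, 0.852)
t=5.000: state=(1.408, 0.932)
t=6.000: state=(1.338, 1.004)
t=7.000: state=(1.258, 1.068)
t=8.000: state=(1.167, 1.124)
t=9.000: state=(1.059, 1.171)
t=10.000: state=(0.923, 1.208)
t=11.000: state=(0.728, 1.233)
t=12.000: state=(0.385, 1.242)
t=13.000: state=(-0.415, 1.218)
t=14.000: state=(-1.699, 1.126)
t=15.000: state=(-1.973, 0.991)
t=15.780: state=(-1.956, 0.887)

(v, w) = (-1.956, 0.887)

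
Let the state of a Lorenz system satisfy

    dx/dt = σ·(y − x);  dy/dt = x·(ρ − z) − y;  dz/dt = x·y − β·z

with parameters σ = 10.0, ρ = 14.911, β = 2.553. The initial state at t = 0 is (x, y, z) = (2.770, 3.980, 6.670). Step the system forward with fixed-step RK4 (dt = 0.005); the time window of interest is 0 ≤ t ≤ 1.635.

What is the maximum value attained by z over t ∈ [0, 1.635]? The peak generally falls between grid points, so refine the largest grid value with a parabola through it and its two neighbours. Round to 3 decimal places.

t=0.000: state=(2.770, 3.980, 6.670)
step 1 (dt=0.005): k1=(12.100, 18.848, -6.004), k2=(12.269, 19.092, -5.713), k3=(12.271, 19.093, -5.712), k4=(12.441, 19.339, -5.417); state += dt/6·(k1+2k2+2k3+k4)
t=0.005: state=(2.831, 4.075, 6.641)
t=0.010: state=(2.894, 4.173, 6.616)
t=0.015: state=(2.959, 4.274, 6.593)
continuing one RK4 step at a time; state shown every 20 steps (Δt=0.1):
t=0.100: state=(4.363, 6.378, 6.799)
t=0.200: state=(6.774, 9.472, 9.243)
t=0.300: state=(9.183, 10.832, 14.708)
t=0.400: state=(9.222, 7.541, 19.313)
t=0.500: state=(6.526, 3.415, 18.693)
t=0.600: state=(3.892, 1.929, 15.600)
t=0.700: state=(2.626, 1.978, 12.604)
t=0.800: state=(2.429, 2.619, 10.256)
t=0.900: state=(2.939, 3.762, 8.688)
t=1.000: state=(4.091, 5.584, 8.175)
t=1.100: state=(5.914, 8.016, 9.372)
t=1.200: state=(7.999, 9.802, 12.932)
t=1.300: state=(8.877, 8.579, 17.226)
t=1.400: state=(7.450, 5.203, 18.384)
t=1.500: state=(5.150, 3.102, 16.442)
t=1.600: state=(3.646, 2.703, 13.795)
t=1.635: state=(3.380, 2.796, 12.937)
largest grid value and its neighbours: z(0.430)=19.64571, z(0.435)=19.65006, z(0.440)=19.64093
parabola through these three points peaks at t≈0.434 with z≈19.65028

max z = 19.650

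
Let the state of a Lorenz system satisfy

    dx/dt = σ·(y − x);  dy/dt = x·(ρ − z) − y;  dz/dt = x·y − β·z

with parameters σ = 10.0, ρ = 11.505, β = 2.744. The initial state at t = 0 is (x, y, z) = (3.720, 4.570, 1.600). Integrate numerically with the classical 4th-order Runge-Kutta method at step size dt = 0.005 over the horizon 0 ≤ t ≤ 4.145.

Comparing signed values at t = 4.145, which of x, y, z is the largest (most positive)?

t=0.000: state=(3.720, 4.570, 1.600)
step 1 (dt=0.005): k1=(8.500, 32.277, 12.610), k2=(9.094, 32.288, 12.922), k3=(9.080, 32.300, 12.927), k4=(9.661, 32.321, 13.248); state += dt/6·(k1+2k2+2k3+k4)
t=0.005: state=(3.765, 4.731, 1.665)
t=0.010: state=(3.817, 4.893, 1.733)
t=0.015: state=(3.873, 5.056, 1.804)
continuing one RK4 step at a time; state shown every 40 steps (Δt=0.2):
t=0.200: state=(8.155, 10.673, 8.640)
t=0.400: state=(7.584, 4.484, 16.494)
t=0.600: state=(2.507, 1.239, 11.095)
t=0.800: state=(1.719, 1.916, 6.833)
t=1.000: state=(2.911, 3.935, 4.965)
t=1.200: state=(5.925, 7.778, 7.061)
t=1.400: state=(7.972, 7.409, 13.699)
t=1.600: state=(4.780, 3.140, 12.778)
t=1.800: state=(3.105, 2.998, 8.960)
t=2.000: state=(3.895, 4.725, 7.184)
t=2.200: state=(6.064, 7.184, 8.957)
t=2.400: state=(6.911, 6.392, 12.677)
t=2.600: state=(4.952, 3.988, 11.851)
t=2.800: state=(3.994, 4.006, 9.359)
t=3.000: state=(4.762, 5.437, 8.546)
t=3.200: state=(6.148, 6.651, 10.280)
t=3.400: state=(6.114, 5.600, 11.999)
t=3.600: state=(4.901, 4.422, 11.002)
t=3.800: state=(4.577, 4.725, 9.542)
t=4.000: state=(5.286, 5.756, 9.511)
t=4.145: state=(5.876, 6.151, 10.445)
compare at T: x=5.876, y=6.151, z=10.445

largest component: z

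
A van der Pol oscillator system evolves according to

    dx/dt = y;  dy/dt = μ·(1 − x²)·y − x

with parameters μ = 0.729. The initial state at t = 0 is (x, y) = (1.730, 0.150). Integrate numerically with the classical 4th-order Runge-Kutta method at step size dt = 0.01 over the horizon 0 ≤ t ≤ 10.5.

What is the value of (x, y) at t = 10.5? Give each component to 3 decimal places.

t=0.000: state=(1.730, 0.150)
step 1 (dt=0.01): k1=(0.150, -1.948), k2=(0.140, -1.935), k3=(0.140, -1.935), k4=(0.131, -1.922); state += dt/6·(k1+2k2+2k3+k4)
t=0.010: state=(1.731, 0.131)
t=0.020: state=(1.733, 0.112)
t=0.030: state=(1.734, 0.093)
continuing one RK4 step at a time; state shown every 50 steps (Δt=0.5):
t=0.500: state=(1.611, -0.544)
t=1.000: state=(1.229, -0.976)
t=1.500: state=(0.619, -1.501)
t=2.000: state=(-0.309, -2.204)
t=2.500: state=(-1.420, -1.888)
t=3.000: state=(-1.953, -0.284)
t=3.500: state=(-1.863, 0.512)
t=4.000: state=(-1.508, 0.884)
t=4.500: state=(-0.971, 1.293)
t=5.000: state=(-0.171, 1.954)
t=5.500: state=(0.959, 2.375)
t=6.000: state=(1.854, 0.959)
t=6.500: state=(1.979, -0.269)
t=7.000: state=(1.714, -0.734)
t=7.500: state=(1.263, -1.080)
t=8.000: state=(0.604, -1.602)
t=8.500: state=(-0.381, -2.325)
t=9.000: state=(-1.518, -1.832)
t=9.500: state=(-1.998, -0.181)
t=10.000: state=(-1.873, 0.552)
t=10.500: state=(-1.505, 0.904)

(x, y) = (-1.505, 0.904)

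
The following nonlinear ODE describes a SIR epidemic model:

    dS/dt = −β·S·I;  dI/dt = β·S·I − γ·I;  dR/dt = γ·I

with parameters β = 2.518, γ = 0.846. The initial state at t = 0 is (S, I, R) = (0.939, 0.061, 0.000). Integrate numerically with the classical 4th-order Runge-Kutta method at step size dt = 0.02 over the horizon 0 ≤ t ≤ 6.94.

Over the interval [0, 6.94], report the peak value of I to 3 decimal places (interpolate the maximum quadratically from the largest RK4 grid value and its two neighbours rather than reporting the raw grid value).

t=0.000: state=(0.939, 0.061, 0.000)
step 1 (dt=0.02): k1=(-0.144, 0.093, 0.052), k2=(-0.146, 0.094, 0.052), k3=(-0.146, 0.094, 0.052), k4=(-0.148, 0.095, 0.053); state += dt/6·(k1+2k2+2k3+k4)
t=0.020: state=(0.936, 0.063, 0.001)
t=0.040: state=(0.933, 0.065, 0.002)
t=0.060: state=(0.930, 0.067, 0.003)
continuing one RK4 step at a time; state shown every 25 steps (Δt=0.5):
t=0.500: state=(0.839, 0.123, 0.038)
t=1.000: state=(0.681, 0.211, 0.108)
t=1.500: state=(0.495, 0.290, 0.215)
t=2.000: state=(0.335, 0.319, 0.346)
t=2.500: state=(0.227, 0.296, 0.477)
t=3.000: state=(0.161, 0.246, 0.593)
t=3.500: state=(0.122, 0.193, 0.685)
t=4.000: state=(0.099, 0.145, 0.756)
t=4.500: state=(0.084, 0.106, 0.809)
t=5.000: state=(0.075, 0.077, 0.848)
t=5.500: state=(0.069, 0.055, 0.875)
t=6.000: state=(0.065, 0.039, 0.895)
t=6.500: state=(0.063, 0.028, 0.909)
t=6.940: state=(0.061, 0.021, 0.918)
largest grid value and its neighbours: I(1.980)=0.31868, I(2.000)=0.31871, I(2.020)=0.31866
parabola through these three points peaks at t≈1.998 with I≈0.31871

max I = 0.319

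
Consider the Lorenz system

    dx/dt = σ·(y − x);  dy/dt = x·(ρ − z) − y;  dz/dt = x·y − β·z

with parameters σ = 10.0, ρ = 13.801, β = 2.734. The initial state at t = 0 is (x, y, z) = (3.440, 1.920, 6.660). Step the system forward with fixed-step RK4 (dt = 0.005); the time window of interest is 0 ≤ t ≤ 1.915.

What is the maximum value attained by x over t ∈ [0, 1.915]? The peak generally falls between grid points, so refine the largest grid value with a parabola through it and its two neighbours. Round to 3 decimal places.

max x = 9.276

t=0.000: state=(3.440, 1.920, 6.660)
step 1 (dt=0.005): k1=(-15.200, 22.645, -11.604), k2=(-14.254, 22.416, -11.405), k3=(-14.283, 22.432, -11.403), k4=(-13.364, 22.215, -11.207); state += dt/6·(k1+2k2+2k3+k4)
t=0.005: state=(3.369, 2.032, 6.603)
t=0.010: state=(3.306, 2.142, 6.548)
t=0.015: state=(3.252, 2.251, 6.495)
continuing one RK4 step at a time; state shown every 20 steps (Δt=0.1):
t=0.100: state=(3.255, 4.021, 5.901)
t=0.200: state=(4.619, 6.507, 6.299)
t=0.300: state=(6.870, 9.334, 8.867)
t=0.400: state=(8.963, 10.270, 13.904)
t=0.500: state=(8.828, 7.220, 17.734)
t=0.600: state=(6.403, 3.661, 17.040)
t=0.700: state=(4.083, 2.350, 14.239)
t=0.800: state=(2.972, 2.424, 11.523)
t=0.900: state=(2.853, 3.110, 9.448)
t=1.000: state=(3.428, 4.311, 8.195)
t=1.100: state=(4.613, 6.093, 8.068)
t=1.200: state=(6.313, 8.144, 9.601)
t=1.300: state=(7.940, 9.127, 12.892)
t=1.400: state=(8.258, 7.611, 15.976)
t=1.500: state=(6.864, 4.992, 16.329)
t=1.600: state=(5.061, 3.522, 14.554)
t=1.700: state=(3.966, 3.325, 12.363)
t=1.800: state=(3.731, 3.867, 10.582)
t=1.900: state=(4.181, 4.922, 9.555)
t=1.915: state=(4.298, 5.119, 9.484)
largest grid value and its neighbours: x(0.440)=9.27055, x(0.445)=9.27593, x(0.450)=9.27354
parabola through these three points peaks at t≈0.446 with x≈9.27607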